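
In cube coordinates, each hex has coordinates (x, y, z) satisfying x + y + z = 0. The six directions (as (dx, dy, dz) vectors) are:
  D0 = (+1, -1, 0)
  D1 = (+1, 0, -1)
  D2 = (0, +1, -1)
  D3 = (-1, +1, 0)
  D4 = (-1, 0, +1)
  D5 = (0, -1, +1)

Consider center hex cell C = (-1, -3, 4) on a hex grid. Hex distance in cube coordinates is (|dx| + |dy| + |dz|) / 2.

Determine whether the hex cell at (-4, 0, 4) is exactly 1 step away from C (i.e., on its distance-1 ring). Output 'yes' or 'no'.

|px - cx| = |-4 - (-1)| = 3
|py - cy| = |0 - (-3)| = 3
|pz - cz| = |4 - 4| = 0
distance = (3+3+0)/2 = 6/2 = 3
radius = 1; distance != radius -> no

Answer: no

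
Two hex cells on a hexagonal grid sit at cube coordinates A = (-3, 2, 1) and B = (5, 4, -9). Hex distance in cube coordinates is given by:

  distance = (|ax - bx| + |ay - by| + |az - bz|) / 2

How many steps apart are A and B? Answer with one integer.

|ax - bx| = |-3 - 5| = 8
|ay - by| = |2 - 4| = 2
|az - bz| = |1 - (-9)| = 10
distance = (8 + 2 + 10) / 2 = 20 / 2 = 10

Answer: 10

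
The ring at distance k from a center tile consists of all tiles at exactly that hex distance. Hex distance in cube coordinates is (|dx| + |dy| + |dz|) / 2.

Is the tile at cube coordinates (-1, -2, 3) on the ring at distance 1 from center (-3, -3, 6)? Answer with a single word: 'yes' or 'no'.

Answer: no

Derivation:
|px - cx| = |-1 - (-3)| = 2
|py - cy| = |-2 - (-3)| = 1
|pz - cz| = |3 - 6| = 3
distance = (2+1+3)/2 = 6/2 = 3
radius = 1; distance != radius -> no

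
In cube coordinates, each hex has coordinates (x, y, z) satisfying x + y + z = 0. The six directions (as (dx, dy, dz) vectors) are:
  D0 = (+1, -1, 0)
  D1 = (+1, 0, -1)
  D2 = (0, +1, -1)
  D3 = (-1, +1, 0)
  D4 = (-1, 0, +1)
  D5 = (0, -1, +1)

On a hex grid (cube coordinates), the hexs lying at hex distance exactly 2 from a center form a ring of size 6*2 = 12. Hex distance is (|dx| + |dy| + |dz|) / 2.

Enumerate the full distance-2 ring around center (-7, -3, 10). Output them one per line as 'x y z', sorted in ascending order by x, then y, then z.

Walk ring at distance 2 from (-7, -3, 10):
Start at center + D4*2 = (-9, -3, 12)
  hex 0: (-9, -3, 12)
  hex 1: (-8, -4, 12)
  hex 2: (-7, -5, 12)
  hex 3: (-6, -5, 11)
  hex 4: (-5, -5, 10)
  hex 5: (-5, -4, 9)
  hex 6: (-5, -3, 8)
  hex 7: (-6, -2, 8)
  hex 8: (-7, -1, 8)
  hex 9: (-8, -1, 9)
  hex 10: (-9, -1, 10)
  hex 11: (-9, -2, 11)
Sorted: 12 hexes.

Answer: -9 -3 12
-9 -2 11
-9 -1 10
-8 -4 12
-8 -1 9
-7 -5 12
-7 -1 8
-6 -5 11
-6 -2 8
-5 -5 10
-5 -4 9
-5 -3 8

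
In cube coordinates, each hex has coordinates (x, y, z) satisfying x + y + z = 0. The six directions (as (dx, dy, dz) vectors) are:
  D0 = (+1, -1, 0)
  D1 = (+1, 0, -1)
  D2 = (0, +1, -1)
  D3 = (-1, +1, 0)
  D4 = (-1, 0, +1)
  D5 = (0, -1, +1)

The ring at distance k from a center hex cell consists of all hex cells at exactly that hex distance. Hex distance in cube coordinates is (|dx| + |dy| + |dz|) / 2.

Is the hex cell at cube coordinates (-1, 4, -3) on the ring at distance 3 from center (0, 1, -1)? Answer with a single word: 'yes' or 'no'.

Answer: yes

Derivation:
|px - cx| = |-1 - 0| = 1
|py - cy| = |4 - 1| = 3
|pz - cz| = |-3 - (-1)| = 2
distance = (1+3+2)/2 = 6/2 = 3
radius = 3; distance == radius -> yes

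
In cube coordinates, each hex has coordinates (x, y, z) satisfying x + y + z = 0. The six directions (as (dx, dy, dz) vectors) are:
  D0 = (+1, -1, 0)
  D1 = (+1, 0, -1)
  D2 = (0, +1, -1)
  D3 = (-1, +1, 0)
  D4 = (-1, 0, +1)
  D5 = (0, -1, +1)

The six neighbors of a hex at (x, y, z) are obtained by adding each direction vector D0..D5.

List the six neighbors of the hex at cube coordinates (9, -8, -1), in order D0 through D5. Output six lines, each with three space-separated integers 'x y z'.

Center: (9, -8, -1). Add each direction:
  D0: (9, -8, -1) + (1, -1, 0) = (10, -9, -1)
  D1: (9, -8, -1) + (1, 0, -1) = (10, -8, -2)
  D2: (9, -8, -1) + (0, 1, -1) = (9, -7, -2)
  D3: (9, -8, -1) + (-1, 1, 0) = (8, -7, -1)
  D4: (9, -8, -1) + (-1, 0, 1) = (8, -8, 0)
  D5: (9, -8, -1) + (0, -1, 1) = (9, -9, 0)

Answer: 10 -9 -1
10 -8 -2
9 -7 -2
8 -7 -1
8 -8 0
9 -9 0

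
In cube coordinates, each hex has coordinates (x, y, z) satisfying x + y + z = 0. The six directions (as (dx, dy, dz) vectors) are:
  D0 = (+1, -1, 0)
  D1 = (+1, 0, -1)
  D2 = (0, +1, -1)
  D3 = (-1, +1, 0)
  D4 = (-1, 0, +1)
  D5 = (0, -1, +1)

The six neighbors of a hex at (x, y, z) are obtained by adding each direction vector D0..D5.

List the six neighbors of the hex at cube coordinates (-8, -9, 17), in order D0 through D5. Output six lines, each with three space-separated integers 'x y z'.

Answer: -7 -10 17
-7 -9 16
-8 -8 16
-9 -8 17
-9 -9 18
-8 -10 18

Derivation:
Center: (-8, -9, 17). Add each direction:
  D0: (-8, -9, 17) + (1, -1, 0) = (-7, -10, 17)
  D1: (-8, -9, 17) + (1, 0, -1) = (-7, -9, 16)
  D2: (-8, -9, 17) + (0, 1, -1) = (-8, -8, 16)
  D3: (-8, -9, 17) + (-1, 1, 0) = (-9, -8, 17)
  D4: (-8, -9, 17) + (-1, 0, 1) = (-9, -9, 18)
  D5: (-8, -9, 17) + (0, -1, 1) = (-8, -10, 18)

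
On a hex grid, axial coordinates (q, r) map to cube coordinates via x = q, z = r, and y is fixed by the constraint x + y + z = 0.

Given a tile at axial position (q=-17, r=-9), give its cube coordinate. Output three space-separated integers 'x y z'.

Answer: -17 26 -9

Derivation:
x = q = -17
z = r = -9
y = -x - z = -(-17) - (-9) = 26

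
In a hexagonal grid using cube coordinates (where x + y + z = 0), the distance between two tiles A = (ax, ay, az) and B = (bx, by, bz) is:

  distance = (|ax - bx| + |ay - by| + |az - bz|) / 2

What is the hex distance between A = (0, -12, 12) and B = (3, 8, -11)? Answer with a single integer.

|ax - bx| = |0 - 3| = 3
|ay - by| = |-12 - 8| = 20
|az - bz| = |12 - (-11)| = 23
distance = (3 + 20 + 23) / 2 = 46 / 2 = 23

Answer: 23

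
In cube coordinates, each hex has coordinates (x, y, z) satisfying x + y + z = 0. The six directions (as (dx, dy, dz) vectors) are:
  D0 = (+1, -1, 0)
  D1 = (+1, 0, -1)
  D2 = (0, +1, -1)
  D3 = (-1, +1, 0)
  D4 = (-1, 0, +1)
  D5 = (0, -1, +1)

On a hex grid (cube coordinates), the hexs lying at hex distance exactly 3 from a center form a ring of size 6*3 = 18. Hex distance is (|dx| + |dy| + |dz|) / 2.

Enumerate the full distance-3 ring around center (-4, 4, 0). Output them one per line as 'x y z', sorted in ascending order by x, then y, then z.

Walk ring at distance 3 from (-4, 4, 0):
Start at center + D4*3 = (-7, 4, 3)
  hex 0: (-7, 4, 3)
  hex 1: (-6, 3, 3)
  hex 2: (-5, 2, 3)
  hex 3: (-4, 1, 3)
  hex 4: (-3, 1, 2)
  hex 5: (-2, 1, 1)
  hex 6: (-1, 1, 0)
  hex 7: (-1, 2, -1)
  hex 8: (-1, 3, -2)
  hex 9: (-1, 4, -3)
  hex 10: (-2, 5, -3)
  hex 11: (-3, 6, -3)
  hex 12: (-4, 7, -3)
  hex 13: (-5, 7, -2)
  hex 14: (-6, 7, -1)
  hex 15: (-7, 7, 0)
  hex 16: (-7, 6, 1)
  hex 17: (-7, 5, 2)
Sorted: 18 hexes.

Answer: -7 4 3
-7 5 2
-7 6 1
-7 7 0
-6 3 3
-6 7 -1
-5 2 3
-5 7 -2
-4 1 3
-4 7 -3
-3 1 2
-3 6 -3
-2 1 1
-2 5 -3
-1 1 0
-1 2 -1
-1 3 -2
-1 4 -3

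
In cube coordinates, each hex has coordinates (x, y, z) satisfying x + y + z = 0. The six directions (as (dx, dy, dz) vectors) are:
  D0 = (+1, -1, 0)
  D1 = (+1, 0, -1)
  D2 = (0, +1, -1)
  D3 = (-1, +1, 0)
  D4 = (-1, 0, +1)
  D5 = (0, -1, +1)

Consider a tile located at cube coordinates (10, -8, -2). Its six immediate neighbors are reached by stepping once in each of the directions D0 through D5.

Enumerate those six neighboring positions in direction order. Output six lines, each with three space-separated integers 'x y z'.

Center: (10, -8, -2). Add each direction:
  D0: (10, -8, -2) + (1, -1, 0) = (11, -9, -2)
  D1: (10, -8, -2) + (1, 0, -1) = (11, -8, -3)
  D2: (10, -8, -2) + (0, 1, -1) = (10, -7, -3)
  D3: (10, -8, -2) + (-1, 1, 0) = (9, -7, -2)
  D4: (10, -8, -2) + (-1, 0, 1) = (9, -8, -1)
  D5: (10, -8, -2) + (0, -1, 1) = (10, -9, -1)

Answer: 11 -9 -2
11 -8 -3
10 -7 -3
9 -7 -2
9 -8 -1
10 -9 -1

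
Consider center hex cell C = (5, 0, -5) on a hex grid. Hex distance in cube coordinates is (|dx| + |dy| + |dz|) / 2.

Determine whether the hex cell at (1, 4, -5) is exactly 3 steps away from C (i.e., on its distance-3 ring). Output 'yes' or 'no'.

Answer: no

Derivation:
|px - cx| = |1 - 5| = 4
|py - cy| = |4 - 0| = 4
|pz - cz| = |-5 - (-5)| = 0
distance = (4+4+0)/2 = 8/2 = 4
radius = 3; distance != radius -> no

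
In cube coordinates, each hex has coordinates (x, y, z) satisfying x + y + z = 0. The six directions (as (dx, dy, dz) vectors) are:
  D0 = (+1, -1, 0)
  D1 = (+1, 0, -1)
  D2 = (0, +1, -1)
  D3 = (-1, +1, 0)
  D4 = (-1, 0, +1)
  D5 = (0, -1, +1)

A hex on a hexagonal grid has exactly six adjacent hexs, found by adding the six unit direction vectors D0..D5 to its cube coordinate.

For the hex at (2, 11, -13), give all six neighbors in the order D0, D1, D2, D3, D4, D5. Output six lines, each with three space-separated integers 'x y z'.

Answer: 3 10 -13
3 11 -14
2 12 -14
1 12 -13
1 11 -12
2 10 -12

Derivation:
Center: (2, 11, -13). Add each direction:
  D0: (2, 11, -13) + (1, -1, 0) = (3, 10, -13)
  D1: (2, 11, -13) + (1, 0, -1) = (3, 11, -14)
  D2: (2, 11, -13) + (0, 1, -1) = (2, 12, -14)
  D3: (2, 11, -13) + (-1, 1, 0) = (1, 12, -13)
  D4: (2, 11, -13) + (-1, 0, 1) = (1, 11, -12)
  D5: (2, 11, -13) + (0, -1, 1) = (2, 10, -12)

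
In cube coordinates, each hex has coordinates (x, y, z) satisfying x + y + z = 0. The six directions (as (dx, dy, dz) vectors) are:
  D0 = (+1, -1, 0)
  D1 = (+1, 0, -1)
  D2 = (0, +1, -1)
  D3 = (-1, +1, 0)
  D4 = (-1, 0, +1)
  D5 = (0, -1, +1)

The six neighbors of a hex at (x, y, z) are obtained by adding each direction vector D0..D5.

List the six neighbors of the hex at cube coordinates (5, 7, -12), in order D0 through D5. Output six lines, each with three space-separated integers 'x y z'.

Answer: 6 6 -12
6 7 -13
5 8 -13
4 8 -12
4 7 -11
5 6 -11

Derivation:
Center: (5, 7, -12). Add each direction:
  D0: (5, 7, -12) + (1, -1, 0) = (6, 6, -12)
  D1: (5, 7, -12) + (1, 0, -1) = (6, 7, -13)
  D2: (5, 7, -12) + (0, 1, -1) = (5, 8, -13)
  D3: (5, 7, -12) + (-1, 1, 0) = (4, 8, -12)
  D4: (5, 7, -12) + (-1, 0, 1) = (4, 7, -11)
  D5: (5, 7, -12) + (0, -1, 1) = (5, 6, -11)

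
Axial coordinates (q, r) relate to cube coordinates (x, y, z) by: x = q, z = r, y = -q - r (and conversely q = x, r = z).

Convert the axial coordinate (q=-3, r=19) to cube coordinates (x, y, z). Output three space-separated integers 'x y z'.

Answer: -3 -16 19

Derivation:
x = q = -3
z = r = 19
y = -x - z = -(-3) - (19) = -16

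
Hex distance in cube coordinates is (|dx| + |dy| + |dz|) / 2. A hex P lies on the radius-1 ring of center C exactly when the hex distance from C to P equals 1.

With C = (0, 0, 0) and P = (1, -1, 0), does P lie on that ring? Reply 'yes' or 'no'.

|px - cx| = |1 - 0| = 1
|py - cy| = |-1 - 0| = 1
|pz - cz| = |0 - 0| = 0
distance = (1+1+0)/2 = 2/2 = 1
radius = 1; distance == radius -> yes

Answer: yes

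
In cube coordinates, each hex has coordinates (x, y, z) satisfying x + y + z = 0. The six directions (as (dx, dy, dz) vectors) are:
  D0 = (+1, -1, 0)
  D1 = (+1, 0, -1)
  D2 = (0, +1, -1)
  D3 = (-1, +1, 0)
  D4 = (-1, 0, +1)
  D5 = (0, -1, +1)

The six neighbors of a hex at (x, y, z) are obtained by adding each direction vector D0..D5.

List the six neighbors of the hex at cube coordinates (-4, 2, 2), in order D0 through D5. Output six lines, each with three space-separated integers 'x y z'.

Center: (-4, 2, 2). Add each direction:
  D0: (-4, 2, 2) + (1, -1, 0) = (-3, 1, 2)
  D1: (-4, 2, 2) + (1, 0, -1) = (-3, 2, 1)
  D2: (-4, 2, 2) + (0, 1, -1) = (-4, 3, 1)
  D3: (-4, 2, 2) + (-1, 1, 0) = (-5, 3, 2)
  D4: (-4, 2, 2) + (-1, 0, 1) = (-5, 2, 3)
  D5: (-4, 2, 2) + (0, -1, 1) = (-4, 1, 3)

Answer: -3 1 2
-3 2 1
-4 3 1
-5 3 2
-5 2 3
-4 1 3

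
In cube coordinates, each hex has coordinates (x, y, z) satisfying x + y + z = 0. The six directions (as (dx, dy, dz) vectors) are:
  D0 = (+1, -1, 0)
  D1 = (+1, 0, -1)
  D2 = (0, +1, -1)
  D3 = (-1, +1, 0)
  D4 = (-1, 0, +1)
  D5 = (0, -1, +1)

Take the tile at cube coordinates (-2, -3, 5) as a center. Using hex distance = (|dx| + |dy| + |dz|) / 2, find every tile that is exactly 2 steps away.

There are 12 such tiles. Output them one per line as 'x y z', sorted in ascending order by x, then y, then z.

Walk ring at distance 2 from (-2, -3, 5):
Start at center + D4*2 = (-4, -3, 7)
  hex 0: (-4, -3, 7)
  hex 1: (-3, -4, 7)
  hex 2: (-2, -5, 7)
  hex 3: (-1, -5, 6)
  hex 4: (0, -5, 5)
  hex 5: (0, -4, 4)
  hex 6: (0, -3, 3)
  hex 7: (-1, -2, 3)
  hex 8: (-2, -1, 3)
  hex 9: (-3, -1, 4)
  hex 10: (-4, -1, 5)
  hex 11: (-4, -2, 6)
Sorted: 12 hexes.

Answer: -4 -3 7
-4 -2 6
-4 -1 5
-3 -4 7
-3 -1 4
-2 -5 7
-2 -1 3
-1 -5 6
-1 -2 3
0 -5 5
0 -4 4
0 -3 3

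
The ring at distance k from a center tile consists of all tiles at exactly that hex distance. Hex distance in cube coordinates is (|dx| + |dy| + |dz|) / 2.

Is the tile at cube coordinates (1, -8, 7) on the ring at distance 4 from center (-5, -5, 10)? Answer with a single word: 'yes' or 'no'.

Answer: no

Derivation:
|px - cx| = |1 - (-5)| = 6
|py - cy| = |-8 - (-5)| = 3
|pz - cz| = |7 - 10| = 3
distance = (6+3+3)/2 = 12/2 = 6
radius = 4; distance != radius -> no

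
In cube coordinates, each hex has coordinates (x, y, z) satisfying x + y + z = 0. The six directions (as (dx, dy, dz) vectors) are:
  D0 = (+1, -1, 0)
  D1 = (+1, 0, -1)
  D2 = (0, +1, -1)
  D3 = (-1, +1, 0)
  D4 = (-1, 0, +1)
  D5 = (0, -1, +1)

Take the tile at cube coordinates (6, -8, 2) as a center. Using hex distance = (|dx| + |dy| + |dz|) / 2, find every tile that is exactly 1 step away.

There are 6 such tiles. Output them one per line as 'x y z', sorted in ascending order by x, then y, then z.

Walk ring at distance 1 from (6, -8, 2):
Start at center + D4*1 = (5, -8, 3)
  hex 0: (5, -8, 3)
  hex 1: (6, -9, 3)
  hex 2: (7, -9, 2)
  hex 3: (7, -8, 1)
  hex 4: (6, -7, 1)
  hex 5: (5, -7, 2)
Sorted: 6 hexes.

Answer: 5 -8 3
5 -7 2
6 -9 3
6 -7 1
7 -9 2
7 -8 1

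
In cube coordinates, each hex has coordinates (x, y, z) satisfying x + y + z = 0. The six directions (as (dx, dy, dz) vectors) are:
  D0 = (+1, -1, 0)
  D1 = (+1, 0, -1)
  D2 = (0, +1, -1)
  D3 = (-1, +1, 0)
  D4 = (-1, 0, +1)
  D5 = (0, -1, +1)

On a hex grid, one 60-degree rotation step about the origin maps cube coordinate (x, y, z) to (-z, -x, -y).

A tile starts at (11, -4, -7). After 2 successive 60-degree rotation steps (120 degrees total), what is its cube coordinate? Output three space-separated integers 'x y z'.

Start: (11, -4, -7)
Step 1: (11, -4, -7) -> (-(-7), -(11), -(-4)) = (7, -11, 4)
Step 2: (7, -11, 4) -> (-(4), -(7), -(-11)) = (-4, -7, 11)

Answer: -4 -7 11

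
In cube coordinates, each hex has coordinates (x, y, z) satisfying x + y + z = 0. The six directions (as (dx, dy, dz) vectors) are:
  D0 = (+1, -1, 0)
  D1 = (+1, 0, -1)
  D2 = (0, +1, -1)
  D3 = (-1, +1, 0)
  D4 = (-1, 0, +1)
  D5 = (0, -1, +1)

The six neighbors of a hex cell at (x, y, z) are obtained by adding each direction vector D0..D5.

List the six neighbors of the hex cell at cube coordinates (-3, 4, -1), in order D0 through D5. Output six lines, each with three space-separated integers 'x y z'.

Center: (-3, 4, -1). Add each direction:
  D0: (-3, 4, -1) + (1, -1, 0) = (-2, 3, -1)
  D1: (-3, 4, -1) + (1, 0, -1) = (-2, 4, -2)
  D2: (-3, 4, -1) + (0, 1, -1) = (-3, 5, -2)
  D3: (-3, 4, -1) + (-1, 1, 0) = (-4, 5, -1)
  D4: (-3, 4, -1) + (-1, 0, 1) = (-4, 4, 0)
  D5: (-3, 4, -1) + (0, -1, 1) = (-3, 3, 0)

Answer: -2 3 -1
-2 4 -2
-3 5 -2
-4 5 -1
-4 4 0
-3 3 0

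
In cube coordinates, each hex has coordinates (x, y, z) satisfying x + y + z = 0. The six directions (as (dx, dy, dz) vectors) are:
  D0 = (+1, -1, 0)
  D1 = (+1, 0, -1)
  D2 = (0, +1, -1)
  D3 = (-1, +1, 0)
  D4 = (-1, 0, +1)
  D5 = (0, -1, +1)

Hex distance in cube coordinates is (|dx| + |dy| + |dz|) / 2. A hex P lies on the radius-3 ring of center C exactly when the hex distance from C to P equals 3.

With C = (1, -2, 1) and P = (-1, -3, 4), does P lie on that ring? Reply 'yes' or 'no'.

Answer: yes

Derivation:
|px - cx| = |-1 - 1| = 2
|py - cy| = |-3 - (-2)| = 1
|pz - cz| = |4 - 1| = 3
distance = (2+1+3)/2 = 6/2 = 3
radius = 3; distance == radius -> yes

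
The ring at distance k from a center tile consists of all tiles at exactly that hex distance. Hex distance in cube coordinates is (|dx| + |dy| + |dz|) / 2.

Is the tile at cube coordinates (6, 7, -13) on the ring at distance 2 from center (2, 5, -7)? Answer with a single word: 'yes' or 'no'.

Answer: no

Derivation:
|px - cx| = |6 - 2| = 4
|py - cy| = |7 - 5| = 2
|pz - cz| = |-13 - (-7)| = 6
distance = (4+2+6)/2 = 12/2 = 6
radius = 2; distance != radius -> no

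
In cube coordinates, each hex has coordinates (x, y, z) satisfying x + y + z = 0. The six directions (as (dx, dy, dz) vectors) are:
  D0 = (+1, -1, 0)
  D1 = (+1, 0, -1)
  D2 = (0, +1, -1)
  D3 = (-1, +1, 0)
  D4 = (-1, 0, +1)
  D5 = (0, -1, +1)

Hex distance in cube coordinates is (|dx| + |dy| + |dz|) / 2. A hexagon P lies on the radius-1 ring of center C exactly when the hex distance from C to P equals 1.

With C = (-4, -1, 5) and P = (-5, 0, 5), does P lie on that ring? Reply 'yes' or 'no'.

Answer: yes

Derivation:
|px - cx| = |-5 - (-4)| = 1
|py - cy| = |0 - (-1)| = 1
|pz - cz| = |5 - 5| = 0
distance = (1+1+0)/2 = 2/2 = 1
radius = 1; distance == radius -> yes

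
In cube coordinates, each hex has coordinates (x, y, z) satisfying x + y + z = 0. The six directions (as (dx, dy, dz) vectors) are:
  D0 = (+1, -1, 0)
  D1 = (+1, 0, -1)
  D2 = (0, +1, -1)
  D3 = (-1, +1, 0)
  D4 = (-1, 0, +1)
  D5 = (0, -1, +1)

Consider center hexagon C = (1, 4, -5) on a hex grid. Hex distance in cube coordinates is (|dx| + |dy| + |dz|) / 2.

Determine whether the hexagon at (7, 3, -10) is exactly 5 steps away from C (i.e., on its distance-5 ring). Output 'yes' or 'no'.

Answer: no

Derivation:
|px - cx| = |7 - 1| = 6
|py - cy| = |3 - 4| = 1
|pz - cz| = |-10 - (-5)| = 5
distance = (6+1+5)/2 = 12/2 = 6
radius = 5; distance != radius -> no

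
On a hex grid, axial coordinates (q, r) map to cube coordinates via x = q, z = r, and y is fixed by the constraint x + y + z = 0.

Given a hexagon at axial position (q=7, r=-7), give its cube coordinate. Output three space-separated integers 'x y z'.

Answer: 7 0 -7

Derivation:
x = q = 7
z = r = -7
y = -x - z = -(7) - (-7) = 0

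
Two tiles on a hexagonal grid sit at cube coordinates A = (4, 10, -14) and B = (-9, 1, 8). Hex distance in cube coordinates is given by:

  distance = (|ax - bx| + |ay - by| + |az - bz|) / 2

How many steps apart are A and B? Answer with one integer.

Answer: 22

Derivation:
|ax - bx| = |4 - (-9)| = 13
|ay - by| = |10 - 1| = 9
|az - bz| = |-14 - 8| = 22
distance = (13 + 9 + 22) / 2 = 44 / 2 = 22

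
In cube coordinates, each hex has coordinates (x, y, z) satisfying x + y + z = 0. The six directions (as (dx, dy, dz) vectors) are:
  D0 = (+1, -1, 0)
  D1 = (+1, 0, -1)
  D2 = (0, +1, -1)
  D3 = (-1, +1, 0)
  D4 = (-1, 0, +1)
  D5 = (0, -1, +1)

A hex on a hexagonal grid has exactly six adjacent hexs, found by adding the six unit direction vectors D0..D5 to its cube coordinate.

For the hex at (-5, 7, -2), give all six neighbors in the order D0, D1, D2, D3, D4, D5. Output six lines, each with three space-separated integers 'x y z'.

Center: (-5, 7, -2). Add each direction:
  D0: (-5, 7, -2) + (1, -1, 0) = (-4, 6, -2)
  D1: (-5, 7, -2) + (1, 0, -1) = (-4, 7, -3)
  D2: (-5, 7, -2) + (0, 1, -1) = (-5, 8, -3)
  D3: (-5, 7, -2) + (-1, 1, 0) = (-6, 8, -2)
  D4: (-5, 7, -2) + (-1, 0, 1) = (-6, 7, -1)
  D5: (-5, 7, -2) + (0, -1, 1) = (-5, 6, -1)

Answer: -4 6 -2
-4 7 -3
-5 8 -3
-6 8 -2
-6 7 -1
-5 6 -1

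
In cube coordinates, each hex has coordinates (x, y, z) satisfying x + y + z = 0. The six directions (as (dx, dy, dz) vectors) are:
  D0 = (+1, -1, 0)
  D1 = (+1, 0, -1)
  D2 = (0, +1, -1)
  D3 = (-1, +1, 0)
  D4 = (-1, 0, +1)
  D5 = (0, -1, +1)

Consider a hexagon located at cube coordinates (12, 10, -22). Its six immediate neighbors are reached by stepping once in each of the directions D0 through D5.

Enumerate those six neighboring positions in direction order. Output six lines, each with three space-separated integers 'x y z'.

Center: (12, 10, -22). Add each direction:
  D0: (12, 10, -22) + (1, -1, 0) = (13, 9, -22)
  D1: (12, 10, -22) + (1, 0, -1) = (13, 10, -23)
  D2: (12, 10, -22) + (0, 1, -1) = (12, 11, -23)
  D3: (12, 10, -22) + (-1, 1, 0) = (11, 11, -22)
  D4: (12, 10, -22) + (-1, 0, 1) = (11, 10, -21)
  D5: (12, 10, -22) + (0, -1, 1) = (12, 9, -21)

Answer: 13 9 -22
13 10 -23
12 11 -23
11 11 -22
11 10 -21
12 9 -21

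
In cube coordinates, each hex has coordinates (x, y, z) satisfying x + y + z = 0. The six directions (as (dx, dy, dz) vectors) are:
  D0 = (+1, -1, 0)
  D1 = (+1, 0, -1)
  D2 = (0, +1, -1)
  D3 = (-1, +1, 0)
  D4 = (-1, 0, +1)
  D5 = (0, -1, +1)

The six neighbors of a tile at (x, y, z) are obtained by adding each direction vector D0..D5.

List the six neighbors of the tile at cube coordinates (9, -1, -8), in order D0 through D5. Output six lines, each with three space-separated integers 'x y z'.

Answer: 10 -2 -8
10 -1 -9
9 0 -9
8 0 -8
8 -1 -7
9 -2 -7

Derivation:
Center: (9, -1, -8). Add each direction:
  D0: (9, -1, -8) + (1, -1, 0) = (10, -2, -8)
  D1: (9, -1, -8) + (1, 0, -1) = (10, -1, -9)
  D2: (9, -1, -8) + (0, 1, -1) = (9, 0, -9)
  D3: (9, -1, -8) + (-1, 1, 0) = (8, 0, -8)
  D4: (9, -1, -8) + (-1, 0, 1) = (8, -1, -7)
  D5: (9, -1, -8) + (0, -1, 1) = (9, -2, -7)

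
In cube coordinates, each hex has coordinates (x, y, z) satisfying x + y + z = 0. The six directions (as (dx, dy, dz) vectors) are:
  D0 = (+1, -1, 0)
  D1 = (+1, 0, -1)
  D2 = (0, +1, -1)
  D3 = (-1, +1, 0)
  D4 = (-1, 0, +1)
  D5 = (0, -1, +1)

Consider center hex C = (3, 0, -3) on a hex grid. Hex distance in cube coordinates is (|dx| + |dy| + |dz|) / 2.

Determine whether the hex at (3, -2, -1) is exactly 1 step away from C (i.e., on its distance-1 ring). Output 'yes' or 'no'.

Answer: no

Derivation:
|px - cx| = |3 - 3| = 0
|py - cy| = |-2 - 0| = 2
|pz - cz| = |-1 - (-3)| = 2
distance = (0+2+2)/2 = 4/2 = 2
radius = 1; distance != radius -> no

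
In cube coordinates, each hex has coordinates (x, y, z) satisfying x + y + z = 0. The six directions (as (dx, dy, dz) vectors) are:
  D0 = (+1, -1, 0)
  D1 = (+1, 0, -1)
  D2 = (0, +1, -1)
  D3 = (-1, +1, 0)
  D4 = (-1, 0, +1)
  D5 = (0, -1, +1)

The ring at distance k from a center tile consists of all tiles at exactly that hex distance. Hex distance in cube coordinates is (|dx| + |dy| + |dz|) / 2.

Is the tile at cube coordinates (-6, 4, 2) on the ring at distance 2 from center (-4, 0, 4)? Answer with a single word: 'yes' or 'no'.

|px - cx| = |-6 - (-4)| = 2
|py - cy| = |4 - 0| = 4
|pz - cz| = |2 - 4| = 2
distance = (2+4+2)/2 = 8/2 = 4
radius = 2; distance != radius -> no

Answer: no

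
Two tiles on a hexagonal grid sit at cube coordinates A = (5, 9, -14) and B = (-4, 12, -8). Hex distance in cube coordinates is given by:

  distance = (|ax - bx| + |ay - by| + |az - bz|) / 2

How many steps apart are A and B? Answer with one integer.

Answer: 9

Derivation:
|ax - bx| = |5 - (-4)| = 9
|ay - by| = |9 - 12| = 3
|az - bz| = |-14 - (-8)| = 6
distance = (9 + 3 + 6) / 2 = 18 / 2 = 9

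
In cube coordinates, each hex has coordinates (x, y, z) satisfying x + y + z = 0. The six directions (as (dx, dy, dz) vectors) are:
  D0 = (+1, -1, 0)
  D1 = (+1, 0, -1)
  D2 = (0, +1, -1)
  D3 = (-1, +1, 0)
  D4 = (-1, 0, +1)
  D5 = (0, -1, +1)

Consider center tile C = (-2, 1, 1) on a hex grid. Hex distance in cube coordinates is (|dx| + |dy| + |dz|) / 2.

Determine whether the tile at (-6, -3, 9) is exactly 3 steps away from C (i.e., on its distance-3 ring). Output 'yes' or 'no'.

|px - cx| = |-6 - (-2)| = 4
|py - cy| = |-3 - 1| = 4
|pz - cz| = |9 - 1| = 8
distance = (4+4+8)/2 = 16/2 = 8
radius = 3; distance != radius -> no

Answer: no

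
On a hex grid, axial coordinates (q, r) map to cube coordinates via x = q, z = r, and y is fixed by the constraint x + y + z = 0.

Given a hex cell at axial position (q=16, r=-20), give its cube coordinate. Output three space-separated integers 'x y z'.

Answer: 16 4 -20

Derivation:
x = q = 16
z = r = -20
y = -x - z = -(16) - (-20) = 4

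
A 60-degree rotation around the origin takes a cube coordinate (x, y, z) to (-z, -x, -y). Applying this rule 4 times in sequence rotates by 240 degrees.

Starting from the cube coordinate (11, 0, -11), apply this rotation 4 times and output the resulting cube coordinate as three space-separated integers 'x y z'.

Start: (11, 0, -11)
Step 1: (11, 0, -11) -> (-(-11), -(11), -(0)) = (11, -11, 0)
Step 2: (11, -11, 0) -> (-(0), -(11), -(-11)) = (0, -11, 11)
Step 3: (0, -11, 11) -> (-(11), -(0), -(-11)) = (-11, 0, 11)
Step 4: (-11, 0, 11) -> (-(11), -(-11), -(0)) = (-11, 11, 0)

Answer: -11 11 0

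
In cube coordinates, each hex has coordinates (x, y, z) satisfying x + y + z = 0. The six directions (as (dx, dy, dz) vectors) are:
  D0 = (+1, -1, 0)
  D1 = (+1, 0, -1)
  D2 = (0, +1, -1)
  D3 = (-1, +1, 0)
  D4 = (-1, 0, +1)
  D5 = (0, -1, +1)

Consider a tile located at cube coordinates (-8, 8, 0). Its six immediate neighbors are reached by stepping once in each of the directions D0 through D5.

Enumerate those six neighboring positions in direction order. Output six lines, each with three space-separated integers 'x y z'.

Answer: -7 7 0
-7 8 -1
-8 9 -1
-9 9 0
-9 8 1
-8 7 1

Derivation:
Center: (-8, 8, 0). Add each direction:
  D0: (-8, 8, 0) + (1, -1, 0) = (-7, 7, 0)
  D1: (-8, 8, 0) + (1, 0, -1) = (-7, 8, -1)
  D2: (-8, 8, 0) + (0, 1, -1) = (-8, 9, -1)
  D3: (-8, 8, 0) + (-1, 1, 0) = (-9, 9, 0)
  D4: (-8, 8, 0) + (-1, 0, 1) = (-9, 8, 1)
  D5: (-8, 8, 0) + (0, -1, 1) = (-8, 7, 1)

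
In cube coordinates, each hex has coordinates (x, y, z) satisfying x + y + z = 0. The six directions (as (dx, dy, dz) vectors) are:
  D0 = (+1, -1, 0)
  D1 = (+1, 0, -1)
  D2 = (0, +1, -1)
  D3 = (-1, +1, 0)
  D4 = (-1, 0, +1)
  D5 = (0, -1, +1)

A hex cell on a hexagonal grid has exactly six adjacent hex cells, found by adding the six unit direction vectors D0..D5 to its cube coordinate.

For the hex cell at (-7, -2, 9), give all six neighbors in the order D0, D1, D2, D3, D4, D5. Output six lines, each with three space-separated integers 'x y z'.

Center: (-7, -2, 9). Add each direction:
  D0: (-7, -2, 9) + (1, -1, 0) = (-6, -3, 9)
  D1: (-7, -2, 9) + (1, 0, -1) = (-6, -2, 8)
  D2: (-7, -2, 9) + (0, 1, -1) = (-7, -1, 8)
  D3: (-7, -2, 9) + (-1, 1, 0) = (-8, -1, 9)
  D4: (-7, -2, 9) + (-1, 0, 1) = (-8, -2, 10)
  D5: (-7, -2, 9) + (0, -1, 1) = (-7, -3, 10)

Answer: -6 -3 9
-6 -2 8
-7 -1 8
-8 -1 9
-8 -2 10
-7 -3 10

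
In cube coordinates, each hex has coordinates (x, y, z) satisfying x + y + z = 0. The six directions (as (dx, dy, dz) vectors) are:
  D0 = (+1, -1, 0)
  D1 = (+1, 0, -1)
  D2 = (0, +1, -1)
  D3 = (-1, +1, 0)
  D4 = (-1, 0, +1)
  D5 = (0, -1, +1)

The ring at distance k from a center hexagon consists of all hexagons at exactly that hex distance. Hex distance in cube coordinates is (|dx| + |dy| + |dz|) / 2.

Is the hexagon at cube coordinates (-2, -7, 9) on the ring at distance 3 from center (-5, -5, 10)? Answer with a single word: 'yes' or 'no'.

Answer: yes

Derivation:
|px - cx| = |-2 - (-5)| = 3
|py - cy| = |-7 - (-5)| = 2
|pz - cz| = |9 - 10| = 1
distance = (3+2+1)/2 = 6/2 = 3
radius = 3; distance == radius -> yes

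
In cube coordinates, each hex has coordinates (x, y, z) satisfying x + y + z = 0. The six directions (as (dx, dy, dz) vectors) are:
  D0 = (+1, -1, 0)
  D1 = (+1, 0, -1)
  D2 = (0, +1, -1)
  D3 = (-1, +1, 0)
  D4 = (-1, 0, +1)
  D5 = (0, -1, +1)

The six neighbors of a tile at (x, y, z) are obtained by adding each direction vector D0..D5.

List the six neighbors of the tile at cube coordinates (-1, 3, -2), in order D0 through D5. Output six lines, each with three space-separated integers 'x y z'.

Answer: 0 2 -2
0 3 -3
-1 4 -3
-2 4 -2
-2 3 -1
-1 2 -1

Derivation:
Center: (-1, 3, -2). Add each direction:
  D0: (-1, 3, -2) + (1, -1, 0) = (0, 2, -2)
  D1: (-1, 3, -2) + (1, 0, -1) = (0, 3, -3)
  D2: (-1, 3, -2) + (0, 1, -1) = (-1, 4, -3)
  D3: (-1, 3, -2) + (-1, 1, 0) = (-2, 4, -2)
  D4: (-1, 3, -2) + (-1, 0, 1) = (-2, 3, -1)
  D5: (-1, 3, -2) + (0, -1, 1) = (-1, 2, -1)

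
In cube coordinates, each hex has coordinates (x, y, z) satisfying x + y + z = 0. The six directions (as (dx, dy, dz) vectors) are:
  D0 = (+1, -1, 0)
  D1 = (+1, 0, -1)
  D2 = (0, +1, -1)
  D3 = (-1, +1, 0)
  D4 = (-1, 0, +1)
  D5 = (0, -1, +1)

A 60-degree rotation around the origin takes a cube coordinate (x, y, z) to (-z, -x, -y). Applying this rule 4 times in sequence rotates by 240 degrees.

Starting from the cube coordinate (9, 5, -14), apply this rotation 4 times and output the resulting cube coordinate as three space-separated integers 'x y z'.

Answer: -14 9 5

Derivation:
Start: (9, 5, -14)
Step 1: (9, 5, -14) -> (-(-14), -(9), -(5)) = (14, -9, -5)
Step 2: (14, -9, -5) -> (-(-5), -(14), -(-9)) = (5, -14, 9)
Step 3: (5, -14, 9) -> (-(9), -(5), -(-14)) = (-9, -5, 14)
Step 4: (-9, -5, 14) -> (-(14), -(-9), -(-5)) = (-14, 9, 5)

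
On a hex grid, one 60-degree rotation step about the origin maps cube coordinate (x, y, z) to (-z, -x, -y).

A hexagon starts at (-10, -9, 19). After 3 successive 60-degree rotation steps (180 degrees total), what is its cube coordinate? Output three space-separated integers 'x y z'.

Start: (-10, -9, 19)
Step 1: (-10, -9, 19) -> (-(19), -(-10), -(-9)) = (-19, 10, 9)
Step 2: (-19, 10, 9) -> (-(9), -(-19), -(10)) = (-9, 19, -10)
Step 3: (-9, 19, -10) -> (-(-10), -(-9), -(19)) = (10, 9, -19)

Answer: 10 9 -19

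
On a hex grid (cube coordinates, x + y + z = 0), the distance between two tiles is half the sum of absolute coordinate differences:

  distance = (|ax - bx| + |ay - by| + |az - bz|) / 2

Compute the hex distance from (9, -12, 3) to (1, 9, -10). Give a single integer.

Answer: 21

Derivation:
|ax - bx| = |9 - 1| = 8
|ay - by| = |-12 - 9| = 21
|az - bz| = |3 - (-10)| = 13
distance = (8 + 21 + 13) / 2 = 42 / 2 = 21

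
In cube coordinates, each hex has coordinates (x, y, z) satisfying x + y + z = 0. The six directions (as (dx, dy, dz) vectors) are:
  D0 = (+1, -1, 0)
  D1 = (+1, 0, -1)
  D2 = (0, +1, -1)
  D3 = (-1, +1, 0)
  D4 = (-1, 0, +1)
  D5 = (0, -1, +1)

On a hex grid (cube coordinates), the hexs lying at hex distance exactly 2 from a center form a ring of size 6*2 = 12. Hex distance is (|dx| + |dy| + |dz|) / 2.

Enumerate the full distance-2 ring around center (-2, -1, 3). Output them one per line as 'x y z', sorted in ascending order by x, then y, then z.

Walk ring at distance 2 from (-2, -1, 3):
Start at center + D4*2 = (-4, -1, 5)
  hex 0: (-4, -1, 5)
  hex 1: (-3, -2, 5)
  hex 2: (-2, -3, 5)
  hex 3: (-1, -3, 4)
  hex 4: (0, -3, 3)
  hex 5: (0, -2, 2)
  hex 6: (0, -1, 1)
  hex 7: (-1, 0, 1)
  hex 8: (-2, 1, 1)
  hex 9: (-3, 1, 2)
  hex 10: (-4, 1, 3)
  hex 11: (-4, 0, 4)
Sorted: 12 hexes.

Answer: -4 -1 5
-4 0 4
-4 1 3
-3 -2 5
-3 1 2
-2 -3 5
-2 1 1
-1 -3 4
-1 0 1
0 -3 3
0 -2 2
0 -1 1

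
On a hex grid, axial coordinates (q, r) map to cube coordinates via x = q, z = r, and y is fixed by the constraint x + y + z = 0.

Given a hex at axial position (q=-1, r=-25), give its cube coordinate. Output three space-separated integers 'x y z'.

Answer: -1 26 -25

Derivation:
x = q = -1
z = r = -25
y = -x - z = -(-1) - (-25) = 26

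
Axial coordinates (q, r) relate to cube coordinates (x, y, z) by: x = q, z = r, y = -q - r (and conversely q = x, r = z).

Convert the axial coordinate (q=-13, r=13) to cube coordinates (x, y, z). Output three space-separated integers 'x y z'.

x = q = -13
z = r = 13
y = -x - z = -(-13) - (13) = 0

Answer: -13 0 13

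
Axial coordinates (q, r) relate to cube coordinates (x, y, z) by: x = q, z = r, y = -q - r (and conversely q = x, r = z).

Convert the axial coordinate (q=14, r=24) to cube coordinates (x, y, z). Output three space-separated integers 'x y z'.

x = q = 14
z = r = 24
y = -x - z = -(14) - (24) = -38

Answer: 14 -38 24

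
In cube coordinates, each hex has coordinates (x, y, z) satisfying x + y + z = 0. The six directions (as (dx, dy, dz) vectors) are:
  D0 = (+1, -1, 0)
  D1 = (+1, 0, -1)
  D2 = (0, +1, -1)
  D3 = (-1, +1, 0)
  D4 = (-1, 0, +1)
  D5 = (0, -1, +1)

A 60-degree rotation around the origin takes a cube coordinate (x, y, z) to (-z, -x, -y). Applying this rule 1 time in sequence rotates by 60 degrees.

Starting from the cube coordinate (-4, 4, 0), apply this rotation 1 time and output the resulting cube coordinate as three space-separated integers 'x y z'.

Start: (-4, 4, 0)
Step 1: (-4, 4, 0) -> (-(0), -(-4), -(4)) = (0, 4, -4)

Answer: 0 4 -4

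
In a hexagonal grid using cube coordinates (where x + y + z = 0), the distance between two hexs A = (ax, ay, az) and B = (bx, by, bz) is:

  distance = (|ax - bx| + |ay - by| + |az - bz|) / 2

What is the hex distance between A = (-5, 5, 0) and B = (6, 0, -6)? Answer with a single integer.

Answer: 11

Derivation:
|ax - bx| = |-5 - 6| = 11
|ay - by| = |5 - 0| = 5
|az - bz| = |0 - (-6)| = 6
distance = (11 + 5 + 6) / 2 = 22 / 2 = 11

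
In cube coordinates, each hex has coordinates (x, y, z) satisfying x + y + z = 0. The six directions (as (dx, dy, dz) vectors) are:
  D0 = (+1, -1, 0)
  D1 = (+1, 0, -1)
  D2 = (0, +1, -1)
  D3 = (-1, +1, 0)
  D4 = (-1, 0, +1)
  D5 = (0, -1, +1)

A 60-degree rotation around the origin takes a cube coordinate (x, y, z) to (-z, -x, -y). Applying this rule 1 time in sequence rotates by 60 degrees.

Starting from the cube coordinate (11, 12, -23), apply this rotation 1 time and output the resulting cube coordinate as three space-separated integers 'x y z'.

Answer: 23 -11 -12

Derivation:
Start: (11, 12, -23)
Step 1: (11, 12, -23) -> (-(-23), -(11), -(12)) = (23, -11, -12)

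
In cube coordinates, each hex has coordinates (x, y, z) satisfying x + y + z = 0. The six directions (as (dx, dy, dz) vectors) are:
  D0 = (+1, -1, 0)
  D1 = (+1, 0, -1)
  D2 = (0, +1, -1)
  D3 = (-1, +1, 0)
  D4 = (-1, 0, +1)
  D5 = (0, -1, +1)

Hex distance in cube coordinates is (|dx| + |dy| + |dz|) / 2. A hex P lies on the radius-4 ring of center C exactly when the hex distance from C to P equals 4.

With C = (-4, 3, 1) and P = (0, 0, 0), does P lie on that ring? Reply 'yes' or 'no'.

Answer: yes

Derivation:
|px - cx| = |0 - (-4)| = 4
|py - cy| = |0 - 3| = 3
|pz - cz| = |0 - 1| = 1
distance = (4+3+1)/2 = 8/2 = 4
radius = 4; distance == radius -> yes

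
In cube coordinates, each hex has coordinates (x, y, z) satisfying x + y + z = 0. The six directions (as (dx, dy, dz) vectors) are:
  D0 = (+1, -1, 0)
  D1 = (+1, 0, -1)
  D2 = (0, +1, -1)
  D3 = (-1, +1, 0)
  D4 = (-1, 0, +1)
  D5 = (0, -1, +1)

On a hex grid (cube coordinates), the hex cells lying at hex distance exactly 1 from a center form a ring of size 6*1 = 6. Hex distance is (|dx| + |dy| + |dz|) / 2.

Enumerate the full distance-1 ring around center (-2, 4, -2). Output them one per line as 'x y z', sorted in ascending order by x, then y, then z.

Walk ring at distance 1 from (-2, 4, -2):
Start at center + D4*1 = (-3, 4, -1)
  hex 0: (-3, 4, -1)
  hex 1: (-2, 3, -1)
  hex 2: (-1, 3, -2)
  hex 3: (-1, 4, -3)
  hex 4: (-2, 5, -3)
  hex 5: (-3, 5, -2)
Sorted: 6 hexes.

Answer: -3 4 -1
-3 5 -2
-2 3 -1
-2 5 -3
-1 3 -2
-1 4 -3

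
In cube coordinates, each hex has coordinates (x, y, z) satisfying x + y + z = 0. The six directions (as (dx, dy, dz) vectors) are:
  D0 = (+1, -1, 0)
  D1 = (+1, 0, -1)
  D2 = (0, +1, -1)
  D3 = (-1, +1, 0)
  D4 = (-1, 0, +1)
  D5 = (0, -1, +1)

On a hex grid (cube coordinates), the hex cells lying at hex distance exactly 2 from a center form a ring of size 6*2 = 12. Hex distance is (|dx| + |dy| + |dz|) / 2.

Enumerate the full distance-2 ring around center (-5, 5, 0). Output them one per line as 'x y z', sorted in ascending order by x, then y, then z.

Answer: -7 5 2
-7 6 1
-7 7 0
-6 4 2
-6 7 -1
-5 3 2
-5 7 -2
-4 3 1
-4 6 -2
-3 3 0
-3 4 -1
-3 5 -2

Derivation:
Walk ring at distance 2 from (-5, 5, 0):
Start at center + D4*2 = (-7, 5, 2)
  hex 0: (-7, 5, 2)
  hex 1: (-6, 4, 2)
  hex 2: (-5, 3, 2)
  hex 3: (-4, 3, 1)
  hex 4: (-3, 3, 0)
  hex 5: (-3, 4, -1)
  hex 6: (-3, 5, -2)
  hex 7: (-4, 6, -2)
  hex 8: (-5, 7, -2)
  hex 9: (-6, 7, -1)
  hex 10: (-7, 7, 0)
  hex 11: (-7, 6, 1)
Sorted: 12 hexes.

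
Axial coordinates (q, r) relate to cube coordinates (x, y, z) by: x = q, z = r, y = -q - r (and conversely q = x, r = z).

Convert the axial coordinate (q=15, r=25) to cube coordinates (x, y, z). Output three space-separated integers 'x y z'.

x = q = 15
z = r = 25
y = -x - z = -(15) - (25) = -40

Answer: 15 -40 25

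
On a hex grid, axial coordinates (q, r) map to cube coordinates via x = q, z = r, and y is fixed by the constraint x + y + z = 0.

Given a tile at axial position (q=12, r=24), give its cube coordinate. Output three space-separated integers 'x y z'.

x = q = 12
z = r = 24
y = -x - z = -(12) - (24) = -36

Answer: 12 -36 24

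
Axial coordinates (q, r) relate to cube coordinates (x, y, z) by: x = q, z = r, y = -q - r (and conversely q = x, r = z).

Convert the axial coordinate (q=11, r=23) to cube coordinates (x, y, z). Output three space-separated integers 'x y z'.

Answer: 11 -34 23

Derivation:
x = q = 11
z = r = 23
y = -x - z = -(11) - (23) = -34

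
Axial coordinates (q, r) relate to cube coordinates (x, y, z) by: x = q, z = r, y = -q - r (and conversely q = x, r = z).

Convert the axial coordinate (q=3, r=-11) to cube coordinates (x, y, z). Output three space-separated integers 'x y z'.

Answer: 3 8 -11

Derivation:
x = q = 3
z = r = -11
y = -x - z = -(3) - (-11) = 8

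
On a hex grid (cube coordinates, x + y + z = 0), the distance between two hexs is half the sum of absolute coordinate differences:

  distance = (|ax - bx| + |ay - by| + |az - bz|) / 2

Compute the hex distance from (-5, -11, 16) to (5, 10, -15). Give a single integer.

Answer: 31

Derivation:
|ax - bx| = |-5 - 5| = 10
|ay - by| = |-11 - 10| = 21
|az - bz| = |16 - (-15)| = 31
distance = (10 + 21 + 31) / 2 = 62 / 2 = 31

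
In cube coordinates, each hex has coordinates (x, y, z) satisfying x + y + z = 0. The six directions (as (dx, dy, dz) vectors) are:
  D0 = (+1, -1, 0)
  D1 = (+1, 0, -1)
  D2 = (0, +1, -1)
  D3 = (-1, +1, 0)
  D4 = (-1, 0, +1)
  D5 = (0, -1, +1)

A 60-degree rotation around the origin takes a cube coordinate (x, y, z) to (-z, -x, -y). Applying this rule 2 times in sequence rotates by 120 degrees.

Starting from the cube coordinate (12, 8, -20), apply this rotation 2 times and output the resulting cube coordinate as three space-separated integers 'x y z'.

Answer: 8 -20 12

Derivation:
Start: (12, 8, -20)
Step 1: (12, 8, -20) -> (-(-20), -(12), -(8)) = (20, -12, -8)
Step 2: (20, -12, -8) -> (-(-8), -(20), -(-12)) = (8, -20, 12)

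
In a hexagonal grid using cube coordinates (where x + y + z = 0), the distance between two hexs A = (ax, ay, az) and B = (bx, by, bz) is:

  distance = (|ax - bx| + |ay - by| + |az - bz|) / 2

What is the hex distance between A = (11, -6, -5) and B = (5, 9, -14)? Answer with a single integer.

Answer: 15

Derivation:
|ax - bx| = |11 - 5| = 6
|ay - by| = |-6 - 9| = 15
|az - bz| = |-5 - (-14)| = 9
distance = (6 + 15 + 9) / 2 = 30 / 2 = 15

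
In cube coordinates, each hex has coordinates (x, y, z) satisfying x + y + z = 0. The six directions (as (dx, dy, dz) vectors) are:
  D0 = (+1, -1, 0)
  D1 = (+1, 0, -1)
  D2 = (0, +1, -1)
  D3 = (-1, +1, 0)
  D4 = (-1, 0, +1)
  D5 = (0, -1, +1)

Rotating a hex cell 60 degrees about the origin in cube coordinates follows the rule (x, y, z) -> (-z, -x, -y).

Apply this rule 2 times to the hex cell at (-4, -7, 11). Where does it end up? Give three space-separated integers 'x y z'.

Answer: -7 11 -4

Derivation:
Start: (-4, -7, 11)
Step 1: (-4, -7, 11) -> (-(11), -(-4), -(-7)) = (-11, 4, 7)
Step 2: (-11, 4, 7) -> (-(7), -(-11), -(4)) = (-7, 11, -4)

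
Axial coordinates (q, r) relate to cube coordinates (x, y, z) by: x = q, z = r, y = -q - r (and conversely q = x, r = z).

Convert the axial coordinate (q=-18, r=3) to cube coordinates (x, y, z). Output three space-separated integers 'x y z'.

Answer: -18 15 3

Derivation:
x = q = -18
z = r = 3
y = -x - z = -(-18) - (3) = 15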